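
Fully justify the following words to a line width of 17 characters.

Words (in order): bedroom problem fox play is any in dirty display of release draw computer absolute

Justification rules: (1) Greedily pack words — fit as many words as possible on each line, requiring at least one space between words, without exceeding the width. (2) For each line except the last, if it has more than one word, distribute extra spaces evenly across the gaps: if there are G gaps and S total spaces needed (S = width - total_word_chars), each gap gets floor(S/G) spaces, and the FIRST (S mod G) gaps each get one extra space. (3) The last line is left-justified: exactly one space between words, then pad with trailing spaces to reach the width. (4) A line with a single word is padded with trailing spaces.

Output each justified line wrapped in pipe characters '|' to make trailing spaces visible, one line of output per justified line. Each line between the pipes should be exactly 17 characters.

Answer: |bedroom   problem|
|fox  play  is any|
|in  dirty display|
|of  release  draw|
|computer absolute|

Derivation:
Line 1: ['bedroom', 'problem'] (min_width=15, slack=2)
Line 2: ['fox', 'play', 'is', 'any'] (min_width=15, slack=2)
Line 3: ['in', 'dirty', 'display'] (min_width=16, slack=1)
Line 4: ['of', 'release', 'draw'] (min_width=15, slack=2)
Line 5: ['computer', 'absolute'] (min_width=17, slack=0)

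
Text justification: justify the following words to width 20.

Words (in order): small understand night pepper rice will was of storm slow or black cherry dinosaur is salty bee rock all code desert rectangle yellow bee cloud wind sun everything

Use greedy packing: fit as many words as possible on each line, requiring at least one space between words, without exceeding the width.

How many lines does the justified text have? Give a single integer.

Line 1: ['small', 'understand'] (min_width=16, slack=4)
Line 2: ['night', 'pepper', 'rice'] (min_width=17, slack=3)
Line 3: ['will', 'was', 'of', 'storm'] (min_width=17, slack=3)
Line 4: ['slow', 'or', 'black', 'cherry'] (min_width=20, slack=0)
Line 5: ['dinosaur', 'is', 'salty'] (min_width=17, slack=3)
Line 6: ['bee', 'rock', 'all', 'code'] (min_width=17, slack=3)
Line 7: ['desert', 'rectangle'] (min_width=16, slack=4)
Line 8: ['yellow', 'bee', 'cloud'] (min_width=16, slack=4)
Line 9: ['wind', 'sun', 'everything'] (min_width=19, slack=1)
Total lines: 9

Answer: 9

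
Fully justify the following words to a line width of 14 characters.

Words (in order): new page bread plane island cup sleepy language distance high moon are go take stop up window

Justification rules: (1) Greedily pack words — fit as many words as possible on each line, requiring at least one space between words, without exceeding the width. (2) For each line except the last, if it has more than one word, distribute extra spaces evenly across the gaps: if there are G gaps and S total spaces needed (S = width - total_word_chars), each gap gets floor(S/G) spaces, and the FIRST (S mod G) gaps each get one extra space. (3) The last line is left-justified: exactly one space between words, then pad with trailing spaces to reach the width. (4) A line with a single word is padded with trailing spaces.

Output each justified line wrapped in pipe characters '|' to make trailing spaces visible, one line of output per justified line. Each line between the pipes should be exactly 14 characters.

Line 1: ['new', 'page', 'bread'] (min_width=14, slack=0)
Line 2: ['plane', 'island'] (min_width=12, slack=2)
Line 3: ['cup', 'sleepy'] (min_width=10, slack=4)
Line 4: ['language'] (min_width=8, slack=6)
Line 5: ['distance', 'high'] (min_width=13, slack=1)
Line 6: ['moon', 'are', 'go'] (min_width=11, slack=3)
Line 7: ['take', 'stop', 'up'] (min_width=12, slack=2)
Line 8: ['window'] (min_width=6, slack=8)

Answer: |new page bread|
|plane   island|
|cup     sleepy|
|language      |
|distance  high|
|moon   are  go|
|take  stop  up|
|window        |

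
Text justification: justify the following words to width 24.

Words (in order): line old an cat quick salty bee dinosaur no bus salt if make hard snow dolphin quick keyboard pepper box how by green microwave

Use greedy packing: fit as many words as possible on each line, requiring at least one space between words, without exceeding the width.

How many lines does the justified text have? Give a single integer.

Answer: 6

Derivation:
Line 1: ['line', 'old', 'an', 'cat', 'quick'] (min_width=21, slack=3)
Line 2: ['salty', 'bee', 'dinosaur', 'no'] (min_width=21, slack=3)
Line 3: ['bus', 'salt', 'if', 'make', 'hard'] (min_width=21, slack=3)
Line 4: ['snow', 'dolphin', 'quick'] (min_width=18, slack=6)
Line 5: ['keyboard', 'pepper', 'box', 'how'] (min_width=23, slack=1)
Line 6: ['by', 'green', 'microwave'] (min_width=18, slack=6)
Total lines: 6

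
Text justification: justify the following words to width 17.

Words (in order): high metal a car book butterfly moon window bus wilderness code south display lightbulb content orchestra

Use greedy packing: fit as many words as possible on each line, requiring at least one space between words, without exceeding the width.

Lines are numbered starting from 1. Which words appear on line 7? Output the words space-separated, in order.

Answer: orchestra

Derivation:
Line 1: ['high', 'metal', 'a', 'car'] (min_width=16, slack=1)
Line 2: ['book', 'butterfly'] (min_width=14, slack=3)
Line 3: ['moon', 'window', 'bus'] (min_width=15, slack=2)
Line 4: ['wilderness', 'code'] (min_width=15, slack=2)
Line 5: ['south', 'display'] (min_width=13, slack=4)
Line 6: ['lightbulb', 'content'] (min_width=17, slack=0)
Line 7: ['orchestra'] (min_width=9, slack=8)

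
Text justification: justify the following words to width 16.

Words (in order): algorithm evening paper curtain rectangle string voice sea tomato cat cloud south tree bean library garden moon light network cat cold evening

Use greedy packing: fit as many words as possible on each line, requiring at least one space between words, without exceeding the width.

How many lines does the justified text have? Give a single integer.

Line 1: ['algorithm'] (min_width=9, slack=7)
Line 2: ['evening', 'paper'] (min_width=13, slack=3)
Line 3: ['curtain'] (min_width=7, slack=9)
Line 4: ['rectangle', 'string'] (min_width=16, slack=0)
Line 5: ['voice', 'sea', 'tomato'] (min_width=16, slack=0)
Line 6: ['cat', 'cloud', 'south'] (min_width=15, slack=1)
Line 7: ['tree', 'bean'] (min_width=9, slack=7)
Line 8: ['library', 'garden'] (min_width=14, slack=2)
Line 9: ['moon', 'light'] (min_width=10, slack=6)
Line 10: ['network', 'cat', 'cold'] (min_width=16, slack=0)
Line 11: ['evening'] (min_width=7, slack=9)
Total lines: 11

Answer: 11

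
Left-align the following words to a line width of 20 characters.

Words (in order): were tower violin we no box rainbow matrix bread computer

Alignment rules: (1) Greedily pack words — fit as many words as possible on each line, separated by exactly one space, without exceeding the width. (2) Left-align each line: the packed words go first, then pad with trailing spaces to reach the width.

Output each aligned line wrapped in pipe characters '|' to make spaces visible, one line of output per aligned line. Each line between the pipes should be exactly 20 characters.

Line 1: ['were', 'tower', 'violin', 'we'] (min_width=20, slack=0)
Line 2: ['no', 'box', 'rainbow'] (min_width=14, slack=6)
Line 3: ['matrix', 'bread'] (min_width=12, slack=8)
Line 4: ['computer'] (min_width=8, slack=12)

Answer: |were tower violin we|
|no box rainbow      |
|matrix bread        |
|computer            |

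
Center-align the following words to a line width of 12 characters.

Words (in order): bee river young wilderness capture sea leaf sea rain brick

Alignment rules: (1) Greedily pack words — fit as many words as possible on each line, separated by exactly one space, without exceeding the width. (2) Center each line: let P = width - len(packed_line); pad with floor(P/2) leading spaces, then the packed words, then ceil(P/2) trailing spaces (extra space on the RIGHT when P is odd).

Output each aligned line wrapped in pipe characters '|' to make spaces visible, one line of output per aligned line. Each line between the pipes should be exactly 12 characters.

Answer: | bee river  |
|   young    |
| wilderness |
|capture sea |
|  leaf sea  |
| rain brick |

Derivation:
Line 1: ['bee', 'river'] (min_width=9, slack=3)
Line 2: ['young'] (min_width=5, slack=7)
Line 3: ['wilderness'] (min_width=10, slack=2)
Line 4: ['capture', 'sea'] (min_width=11, slack=1)
Line 5: ['leaf', 'sea'] (min_width=8, slack=4)
Line 6: ['rain', 'brick'] (min_width=10, slack=2)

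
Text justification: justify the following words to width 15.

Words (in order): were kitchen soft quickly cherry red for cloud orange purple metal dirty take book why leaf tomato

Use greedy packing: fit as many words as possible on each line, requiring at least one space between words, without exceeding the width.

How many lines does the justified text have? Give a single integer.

Answer: 7

Derivation:
Line 1: ['were', 'kitchen'] (min_width=12, slack=3)
Line 2: ['soft', 'quickly'] (min_width=12, slack=3)
Line 3: ['cherry', 'red', 'for'] (min_width=14, slack=1)
Line 4: ['cloud', 'orange'] (min_width=12, slack=3)
Line 5: ['purple', 'metal'] (min_width=12, slack=3)
Line 6: ['dirty', 'take', 'book'] (min_width=15, slack=0)
Line 7: ['why', 'leaf', 'tomato'] (min_width=15, slack=0)
Total lines: 7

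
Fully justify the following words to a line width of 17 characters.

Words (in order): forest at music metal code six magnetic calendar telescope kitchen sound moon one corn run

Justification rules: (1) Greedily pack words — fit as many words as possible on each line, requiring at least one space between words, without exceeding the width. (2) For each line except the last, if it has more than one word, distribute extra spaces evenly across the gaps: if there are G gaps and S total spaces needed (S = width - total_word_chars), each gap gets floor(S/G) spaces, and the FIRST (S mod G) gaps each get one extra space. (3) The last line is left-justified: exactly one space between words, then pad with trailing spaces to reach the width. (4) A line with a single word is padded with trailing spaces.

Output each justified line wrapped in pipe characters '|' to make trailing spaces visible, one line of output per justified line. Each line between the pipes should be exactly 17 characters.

Line 1: ['forest', 'at', 'music'] (min_width=15, slack=2)
Line 2: ['metal', 'code', 'six'] (min_width=14, slack=3)
Line 3: ['magnetic', 'calendar'] (min_width=17, slack=0)
Line 4: ['telescope', 'kitchen'] (min_width=17, slack=0)
Line 5: ['sound', 'moon', 'one'] (min_width=14, slack=3)
Line 6: ['corn', 'run'] (min_width=8, slack=9)

Answer: |forest  at  music|
|metal   code  six|
|magnetic calendar|
|telescope kitchen|
|sound   moon  one|
|corn run         |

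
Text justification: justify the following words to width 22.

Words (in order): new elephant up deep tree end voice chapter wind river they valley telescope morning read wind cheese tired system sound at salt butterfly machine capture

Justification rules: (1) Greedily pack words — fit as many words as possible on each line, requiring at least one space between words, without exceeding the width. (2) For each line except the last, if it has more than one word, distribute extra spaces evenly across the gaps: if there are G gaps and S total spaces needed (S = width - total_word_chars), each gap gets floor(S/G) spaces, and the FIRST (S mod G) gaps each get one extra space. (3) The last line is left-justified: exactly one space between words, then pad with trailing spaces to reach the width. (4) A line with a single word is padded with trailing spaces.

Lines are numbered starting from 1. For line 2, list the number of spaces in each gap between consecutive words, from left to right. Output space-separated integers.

Answer: 1 1 1

Derivation:
Line 1: ['new', 'elephant', 'up', 'deep'] (min_width=20, slack=2)
Line 2: ['tree', 'end', 'voice', 'chapter'] (min_width=22, slack=0)
Line 3: ['wind', 'river', 'they', 'valley'] (min_width=22, slack=0)
Line 4: ['telescope', 'morning', 'read'] (min_width=22, slack=0)
Line 5: ['wind', 'cheese', 'tired'] (min_width=17, slack=5)
Line 6: ['system', 'sound', 'at', 'salt'] (min_width=20, slack=2)
Line 7: ['butterfly', 'machine'] (min_width=17, slack=5)
Line 8: ['capture'] (min_width=7, slack=15)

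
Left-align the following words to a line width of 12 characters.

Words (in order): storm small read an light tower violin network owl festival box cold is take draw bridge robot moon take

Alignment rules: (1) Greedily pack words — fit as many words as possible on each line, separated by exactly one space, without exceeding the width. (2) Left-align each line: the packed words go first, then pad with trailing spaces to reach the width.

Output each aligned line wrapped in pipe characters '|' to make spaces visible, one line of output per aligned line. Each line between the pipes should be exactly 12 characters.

Answer: |storm small |
|read an     |
|light tower |
|violin      |
|network owl |
|festival box|
|cold is take|
|draw bridge |
|robot moon  |
|take        |

Derivation:
Line 1: ['storm', 'small'] (min_width=11, slack=1)
Line 2: ['read', 'an'] (min_width=7, slack=5)
Line 3: ['light', 'tower'] (min_width=11, slack=1)
Line 4: ['violin'] (min_width=6, slack=6)
Line 5: ['network', 'owl'] (min_width=11, slack=1)
Line 6: ['festival', 'box'] (min_width=12, slack=0)
Line 7: ['cold', 'is', 'take'] (min_width=12, slack=0)
Line 8: ['draw', 'bridge'] (min_width=11, slack=1)
Line 9: ['robot', 'moon'] (min_width=10, slack=2)
Line 10: ['take'] (min_width=4, slack=8)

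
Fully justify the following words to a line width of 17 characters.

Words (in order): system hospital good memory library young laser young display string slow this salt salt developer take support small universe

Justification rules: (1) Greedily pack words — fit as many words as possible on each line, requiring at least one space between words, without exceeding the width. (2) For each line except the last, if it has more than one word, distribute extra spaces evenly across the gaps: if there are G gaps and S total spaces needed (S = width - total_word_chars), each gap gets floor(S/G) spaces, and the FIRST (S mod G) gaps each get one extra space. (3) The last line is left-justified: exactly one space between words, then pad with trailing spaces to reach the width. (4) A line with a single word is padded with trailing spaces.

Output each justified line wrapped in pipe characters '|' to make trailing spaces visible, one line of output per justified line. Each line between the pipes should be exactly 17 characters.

Answer: |system   hospital|
|good       memory|
|library     young|
|laser       young|
|display    string|
|slow   this  salt|
|salt    developer|
|take      support|
|small universe   |

Derivation:
Line 1: ['system', 'hospital'] (min_width=15, slack=2)
Line 2: ['good', 'memory'] (min_width=11, slack=6)
Line 3: ['library', 'young'] (min_width=13, slack=4)
Line 4: ['laser', 'young'] (min_width=11, slack=6)
Line 5: ['display', 'string'] (min_width=14, slack=3)
Line 6: ['slow', 'this', 'salt'] (min_width=14, slack=3)
Line 7: ['salt', 'developer'] (min_width=14, slack=3)
Line 8: ['take', 'support'] (min_width=12, slack=5)
Line 9: ['small', 'universe'] (min_width=14, slack=3)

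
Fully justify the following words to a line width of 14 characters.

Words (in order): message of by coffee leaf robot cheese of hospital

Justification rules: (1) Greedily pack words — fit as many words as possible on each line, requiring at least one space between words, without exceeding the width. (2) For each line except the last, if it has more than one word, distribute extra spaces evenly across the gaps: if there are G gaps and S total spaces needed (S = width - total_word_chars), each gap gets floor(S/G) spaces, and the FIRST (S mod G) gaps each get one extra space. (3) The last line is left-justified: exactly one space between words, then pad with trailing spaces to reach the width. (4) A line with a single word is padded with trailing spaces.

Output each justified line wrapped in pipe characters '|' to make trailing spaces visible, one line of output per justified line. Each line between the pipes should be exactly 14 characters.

Answer: |message  of by|
|coffee    leaf|
|robot   cheese|
|of hospital   |

Derivation:
Line 1: ['message', 'of', 'by'] (min_width=13, slack=1)
Line 2: ['coffee', 'leaf'] (min_width=11, slack=3)
Line 3: ['robot', 'cheese'] (min_width=12, slack=2)
Line 4: ['of', 'hospital'] (min_width=11, slack=3)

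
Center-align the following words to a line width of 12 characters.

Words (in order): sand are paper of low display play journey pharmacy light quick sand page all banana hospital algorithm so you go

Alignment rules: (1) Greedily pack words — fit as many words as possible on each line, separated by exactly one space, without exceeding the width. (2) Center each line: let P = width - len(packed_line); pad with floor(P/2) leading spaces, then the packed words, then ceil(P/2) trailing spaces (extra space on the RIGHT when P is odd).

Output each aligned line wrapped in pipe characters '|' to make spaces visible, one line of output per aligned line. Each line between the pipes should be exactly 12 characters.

Answer: |  sand are  |
|paper of low|
|display play|
|  journey   |
|  pharmacy  |
|light quick |
| sand page  |
| all banana |
|  hospital  |
|algorithm so|
|   you go   |

Derivation:
Line 1: ['sand', 'are'] (min_width=8, slack=4)
Line 2: ['paper', 'of', 'low'] (min_width=12, slack=0)
Line 3: ['display', 'play'] (min_width=12, slack=0)
Line 4: ['journey'] (min_width=7, slack=5)
Line 5: ['pharmacy'] (min_width=8, slack=4)
Line 6: ['light', 'quick'] (min_width=11, slack=1)
Line 7: ['sand', 'page'] (min_width=9, slack=3)
Line 8: ['all', 'banana'] (min_width=10, slack=2)
Line 9: ['hospital'] (min_width=8, slack=4)
Line 10: ['algorithm', 'so'] (min_width=12, slack=0)
Line 11: ['you', 'go'] (min_width=6, slack=6)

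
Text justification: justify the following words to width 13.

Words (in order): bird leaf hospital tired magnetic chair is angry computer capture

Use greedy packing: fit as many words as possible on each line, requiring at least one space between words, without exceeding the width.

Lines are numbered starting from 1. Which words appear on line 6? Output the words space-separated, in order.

Answer: angry

Derivation:
Line 1: ['bird', 'leaf'] (min_width=9, slack=4)
Line 2: ['hospital'] (min_width=8, slack=5)
Line 3: ['tired'] (min_width=5, slack=8)
Line 4: ['magnetic'] (min_width=8, slack=5)
Line 5: ['chair', 'is'] (min_width=8, slack=5)
Line 6: ['angry'] (min_width=5, slack=8)
Line 7: ['computer'] (min_width=8, slack=5)
Line 8: ['capture'] (min_width=7, slack=6)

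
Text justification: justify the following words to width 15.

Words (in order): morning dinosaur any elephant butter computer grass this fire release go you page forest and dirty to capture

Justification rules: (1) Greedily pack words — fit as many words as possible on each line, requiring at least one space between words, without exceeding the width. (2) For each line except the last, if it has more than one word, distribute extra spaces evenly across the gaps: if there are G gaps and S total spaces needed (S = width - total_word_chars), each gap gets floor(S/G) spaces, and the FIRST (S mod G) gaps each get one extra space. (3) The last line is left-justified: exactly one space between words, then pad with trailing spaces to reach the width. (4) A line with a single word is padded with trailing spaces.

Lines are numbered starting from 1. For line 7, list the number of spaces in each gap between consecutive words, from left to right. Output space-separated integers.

Answer: 1 1

Derivation:
Line 1: ['morning'] (min_width=7, slack=8)
Line 2: ['dinosaur', 'any'] (min_width=12, slack=3)
Line 3: ['elephant', 'butter'] (min_width=15, slack=0)
Line 4: ['computer', 'grass'] (min_width=14, slack=1)
Line 5: ['this', 'fire'] (min_width=9, slack=6)
Line 6: ['release', 'go', 'you'] (min_width=14, slack=1)
Line 7: ['page', 'forest', 'and'] (min_width=15, slack=0)
Line 8: ['dirty', 'to'] (min_width=8, slack=7)
Line 9: ['capture'] (min_width=7, slack=8)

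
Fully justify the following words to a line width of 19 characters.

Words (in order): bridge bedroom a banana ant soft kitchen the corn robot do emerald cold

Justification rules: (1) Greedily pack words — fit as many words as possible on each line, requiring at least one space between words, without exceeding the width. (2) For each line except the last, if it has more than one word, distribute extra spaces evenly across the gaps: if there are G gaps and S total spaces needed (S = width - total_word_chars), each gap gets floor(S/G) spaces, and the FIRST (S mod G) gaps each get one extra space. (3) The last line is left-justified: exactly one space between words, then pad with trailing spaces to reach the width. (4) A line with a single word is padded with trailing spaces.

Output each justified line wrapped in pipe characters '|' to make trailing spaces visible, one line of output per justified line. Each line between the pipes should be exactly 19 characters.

Answer: |bridge   bedroom  a|
|banana   ant   soft|
|kitchen   the  corn|
|robot   do  emerald|
|cold               |

Derivation:
Line 1: ['bridge', 'bedroom', 'a'] (min_width=16, slack=3)
Line 2: ['banana', 'ant', 'soft'] (min_width=15, slack=4)
Line 3: ['kitchen', 'the', 'corn'] (min_width=16, slack=3)
Line 4: ['robot', 'do', 'emerald'] (min_width=16, slack=3)
Line 5: ['cold'] (min_width=4, slack=15)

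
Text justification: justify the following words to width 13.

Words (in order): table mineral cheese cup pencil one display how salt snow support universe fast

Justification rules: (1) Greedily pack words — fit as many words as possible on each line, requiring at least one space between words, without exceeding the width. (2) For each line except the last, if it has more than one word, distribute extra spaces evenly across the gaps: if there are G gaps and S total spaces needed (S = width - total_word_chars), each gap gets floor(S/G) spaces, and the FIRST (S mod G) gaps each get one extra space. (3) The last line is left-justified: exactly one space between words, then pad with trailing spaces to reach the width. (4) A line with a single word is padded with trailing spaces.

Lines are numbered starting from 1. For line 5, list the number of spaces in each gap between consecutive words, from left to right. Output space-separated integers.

Line 1: ['table', 'mineral'] (min_width=13, slack=0)
Line 2: ['cheese', 'cup'] (min_width=10, slack=3)
Line 3: ['pencil', 'one'] (min_width=10, slack=3)
Line 4: ['display', 'how'] (min_width=11, slack=2)
Line 5: ['salt', 'snow'] (min_width=9, slack=4)
Line 6: ['support'] (min_width=7, slack=6)
Line 7: ['universe', 'fast'] (min_width=13, slack=0)

Answer: 5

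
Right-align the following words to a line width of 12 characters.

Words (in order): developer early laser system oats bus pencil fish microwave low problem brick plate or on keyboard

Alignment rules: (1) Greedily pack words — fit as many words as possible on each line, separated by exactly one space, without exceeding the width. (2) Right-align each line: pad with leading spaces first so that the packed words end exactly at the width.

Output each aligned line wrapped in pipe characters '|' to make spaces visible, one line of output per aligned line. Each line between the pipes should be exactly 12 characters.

Answer: |   developer|
| early laser|
| system oats|
|  bus pencil|
|        fish|
|   microwave|
| low problem|
| brick plate|
|       or on|
|    keyboard|

Derivation:
Line 1: ['developer'] (min_width=9, slack=3)
Line 2: ['early', 'laser'] (min_width=11, slack=1)
Line 3: ['system', 'oats'] (min_width=11, slack=1)
Line 4: ['bus', 'pencil'] (min_width=10, slack=2)
Line 5: ['fish'] (min_width=4, slack=8)
Line 6: ['microwave'] (min_width=9, slack=3)
Line 7: ['low', 'problem'] (min_width=11, slack=1)
Line 8: ['brick', 'plate'] (min_width=11, slack=1)
Line 9: ['or', 'on'] (min_width=5, slack=7)
Line 10: ['keyboard'] (min_width=8, slack=4)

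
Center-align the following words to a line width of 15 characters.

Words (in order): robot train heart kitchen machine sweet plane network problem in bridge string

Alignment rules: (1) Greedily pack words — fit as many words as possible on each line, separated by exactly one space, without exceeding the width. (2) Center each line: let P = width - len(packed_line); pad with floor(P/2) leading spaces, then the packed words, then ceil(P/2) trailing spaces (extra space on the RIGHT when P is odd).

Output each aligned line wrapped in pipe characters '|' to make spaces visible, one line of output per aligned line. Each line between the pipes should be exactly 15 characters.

Line 1: ['robot', 'train'] (min_width=11, slack=4)
Line 2: ['heart', 'kitchen'] (min_width=13, slack=2)
Line 3: ['machine', 'sweet'] (min_width=13, slack=2)
Line 4: ['plane', 'network'] (min_width=13, slack=2)
Line 5: ['problem', 'in'] (min_width=10, slack=5)
Line 6: ['bridge', 'string'] (min_width=13, slack=2)

Answer: |  robot train  |
| heart kitchen |
| machine sweet |
| plane network |
|  problem in   |
| bridge string |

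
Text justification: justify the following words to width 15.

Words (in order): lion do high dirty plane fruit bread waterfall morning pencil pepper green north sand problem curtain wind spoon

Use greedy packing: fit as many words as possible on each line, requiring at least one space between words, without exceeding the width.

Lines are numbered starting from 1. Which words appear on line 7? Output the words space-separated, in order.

Line 1: ['lion', 'do', 'high'] (min_width=12, slack=3)
Line 2: ['dirty', 'plane'] (min_width=11, slack=4)
Line 3: ['fruit', 'bread'] (min_width=11, slack=4)
Line 4: ['waterfall'] (min_width=9, slack=6)
Line 5: ['morning', 'pencil'] (min_width=14, slack=1)
Line 6: ['pepper', 'green'] (min_width=12, slack=3)
Line 7: ['north', 'sand'] (min_width=10, slack=5)
Line 8: ['problem', 'curtain'] (min_width=15, slack=0)
Line 9: ['wind', 'spoon'] (min_width=10, slack=5)

Answer: north sand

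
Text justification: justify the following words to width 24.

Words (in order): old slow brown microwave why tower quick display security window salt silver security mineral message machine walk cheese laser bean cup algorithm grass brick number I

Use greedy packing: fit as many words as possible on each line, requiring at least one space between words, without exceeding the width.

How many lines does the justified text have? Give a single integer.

Line 1: ['old', 'slow', 'brown', 'microwave'] (min_width=24, slack=0)
Line 2: ['why', 'tower', 'quick', 'display'] (min_width=23, slack=1)
Line 3: ['security', 'window', 'salt'] (min_width=20, slack=4)
Line 4: ['silver', 'security', 'mineral'] (min_width=23, slack=1)
Line 5: ['message', 'machine', 'walk'] (min_width=20, slack=4)
Line 6: ['cheese', 'laser', 'bean', 'cup'] (min_width=21, slack=3)
Line 7: ['algorithm', 'grass', 'brick'] (min_width=21, slack=3)
Line 8: ['number', 'I'] (min_width=8, slack=16)
Total lines: 8

Answer: 8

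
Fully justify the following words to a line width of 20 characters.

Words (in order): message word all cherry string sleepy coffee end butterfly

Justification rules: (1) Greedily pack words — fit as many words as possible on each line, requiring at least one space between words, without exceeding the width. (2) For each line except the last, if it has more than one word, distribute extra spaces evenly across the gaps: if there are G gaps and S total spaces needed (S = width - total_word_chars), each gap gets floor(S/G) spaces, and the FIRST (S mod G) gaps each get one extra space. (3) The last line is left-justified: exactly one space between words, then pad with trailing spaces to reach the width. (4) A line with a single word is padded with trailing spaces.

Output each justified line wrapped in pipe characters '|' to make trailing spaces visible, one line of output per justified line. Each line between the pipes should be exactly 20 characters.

Answer: |message   word   all|
|cherry string sleepy|
|coffee end butterfly|

Derivation:
Line 1: ['message', 'word', 'all'] (min_width=16, slack=4)
Line 2: ['cherry', 'string', 'sleepy'] (min_width=20, slack=0)
Line 3: ['coffee', 'end', 'butterfly'] (min_width=20, slack=0)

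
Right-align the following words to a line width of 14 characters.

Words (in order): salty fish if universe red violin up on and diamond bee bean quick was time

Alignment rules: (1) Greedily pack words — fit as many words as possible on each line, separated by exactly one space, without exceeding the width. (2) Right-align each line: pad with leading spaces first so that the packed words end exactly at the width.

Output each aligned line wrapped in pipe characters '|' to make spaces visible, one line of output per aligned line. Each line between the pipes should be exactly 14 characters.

Answer: | salty fish if|
|  universe red|
|  violin up on|
|   and diamond|
|bee bean quick|
|      was time|

Derivation:
Line 1: ['salty', 'fish', 'if'] (min_width=13, slack=1)
Line 2: ['universe', 'red'] (min_width=12, slack=2)
Line 3: ['violin', 'up', 'on'] (min_width=12, slack=2)
Line 4: ['and', 'diamond'] (min_width=11, slack=3)
Line 5: ['bee', 'bean', 'quick'] (min_width=14, slack=0)
Line 6: ['was', 'time'] (min_width=8, slack=6)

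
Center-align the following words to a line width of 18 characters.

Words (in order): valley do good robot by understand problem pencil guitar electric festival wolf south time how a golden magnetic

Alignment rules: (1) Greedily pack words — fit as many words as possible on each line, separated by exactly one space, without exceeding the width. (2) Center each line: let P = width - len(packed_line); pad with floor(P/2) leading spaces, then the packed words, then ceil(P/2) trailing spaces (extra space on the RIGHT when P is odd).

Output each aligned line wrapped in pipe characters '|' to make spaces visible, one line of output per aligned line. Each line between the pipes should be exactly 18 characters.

Answer: |  valley do good  |
|     robot by     |
|understand problem|
|  pencil guitar   |
|electric festival |
| wolf south time  |
|   how a golden   |
|     magnetic     |

Derivation:
Line 1: ['valley', 'do', 'good'] (min_width=14, slack=4)
Line 2: ['robot', 'by'] (min_width=8, slack=10)
Line 3: ['understand', 'problem'] (min_width=18, slack=0)
Line 4: ['pencil', 'guitar'] (min_width=13, slack=5)
Line 5: ['electric', 'festival'] (min_width=17, slack=1)
Line 6: ['wolf', 'south', 'time'] (min_width=15, slack=3)
Line 7: ['how', 'a', 'golden'] (min_width=12, slack=6)
Line 8: ['magnetic'] (min_width=8, slack=10)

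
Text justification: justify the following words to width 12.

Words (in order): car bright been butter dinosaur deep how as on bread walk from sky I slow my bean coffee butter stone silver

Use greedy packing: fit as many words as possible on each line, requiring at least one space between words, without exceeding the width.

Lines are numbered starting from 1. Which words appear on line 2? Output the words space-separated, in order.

Line 1: ['car', 'bright'] (min_width=10, slack=2)
Line 2: ['been', 'butter'] (min_width=11, slack=1)
Line 3: ['dinosaur'] (min_width=8, slack=4)
Line 4: ['deep', 'how', 'as'] (min_width=11, slack=1)
Line 5: ['on', 'bread'] (min_width=8, slack=4)
Line 6: ['walk', 'from'] (min_width=9, slack=3)
Line 7: ['sky', 'I', 'slow'] (min_width=10, slack=2)
Line 8: ['my', 'bean'] (min_width=7, slack=5)
Line 9: ['coffee'] (min_width=6, slack=6)
Line 10: ['butter', 'stone'] (min_width=12, slack=0)
Line 11: ['silver'] (min_width=6, slack=6)

Answer: been butter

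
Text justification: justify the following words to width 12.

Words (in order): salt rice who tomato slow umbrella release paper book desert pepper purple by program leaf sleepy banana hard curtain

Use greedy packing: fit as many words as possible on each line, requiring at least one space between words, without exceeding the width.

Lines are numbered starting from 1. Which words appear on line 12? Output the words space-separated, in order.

Line 1: ['salt', 'rice'] (min_width=9, slack=3)
Line 2: ['who', 'tomato'] (min_width=10, slack=2)
Line 3: ['slow'] (min_width=4, slack=8)
Line 4: ['umbrella'] (min_width=8, slack=4)
Line 5: ['release'] (min_width=7, slack=5)
Line 6: ['paper', 'book'] (min_width=10, slack=2)
Line 7: ['desert'] (min_width=6, slack=6)
Line 8: ['pepper'] (min_width=6, slack=6)
Line 9: ['purple', 'by'] (min_width=9, slack=3)
Line 10: ['program', 'leaf'] (min_width=12, slack=0)
Line 11: ['sleepy'] (min_width=6, slack=6)
Line 12: ['banana', 'hard'] (min_width=11, slack=1)
Line 13: ['curtain'] (min_width=7, slack=5)

Answer: banana hard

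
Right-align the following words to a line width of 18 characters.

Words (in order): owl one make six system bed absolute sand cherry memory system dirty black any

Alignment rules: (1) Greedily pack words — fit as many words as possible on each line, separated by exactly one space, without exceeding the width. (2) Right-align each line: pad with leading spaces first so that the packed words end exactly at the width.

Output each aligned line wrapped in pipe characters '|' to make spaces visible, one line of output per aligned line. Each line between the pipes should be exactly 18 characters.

Line 1: ['owl', 'one', 'make', 'six'] (min_width=16, slack=2)
Line 2: ['system', 'bed'] (min_width=10, slack=8)
Line 3: ['absolute', 'sand'] (min_width=13, slack=5)
Line 4: ['cherry', 'memory'] (min_width=13, slack=5)
Line 5: ['system', 'dirty', 'black'] (min_width=18, slack=0)
Line 6: ['any'] (min_width=3, slack=15)

Answer: |  owl one make six|
|        system bed|
|     absolute sand|
|     cherry memory|
|system dirty black|
|               any|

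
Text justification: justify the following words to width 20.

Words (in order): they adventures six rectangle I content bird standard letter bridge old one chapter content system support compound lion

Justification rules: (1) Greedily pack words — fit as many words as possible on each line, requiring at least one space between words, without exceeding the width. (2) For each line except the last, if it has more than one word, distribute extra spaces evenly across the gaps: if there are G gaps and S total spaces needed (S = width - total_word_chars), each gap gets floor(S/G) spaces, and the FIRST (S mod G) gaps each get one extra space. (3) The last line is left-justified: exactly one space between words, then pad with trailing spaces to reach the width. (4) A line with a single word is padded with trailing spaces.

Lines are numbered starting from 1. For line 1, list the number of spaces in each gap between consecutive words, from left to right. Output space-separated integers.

Answer: 2 1

Derivation:
Line 1: ['they', 'adventures', 'six'] (min_width=19, slack=1)
Line 2: ['rectangle', 'I', 'content'] (min_width=19, slack=1)
Line 3: ['bird', 'standard', 'letter'] (min_width=20, slack=0)
Line 4: ['bridge', 'old', 'one'] (min_width=14, slack=6)
Line 5: ['chapter', 'content'] (min_width=15, slack=5)
Line 6: ['system', 'support'] (min_width=14, slack=6)
Line 7: ['compound', 'lion'] (min_width=13, slack=7)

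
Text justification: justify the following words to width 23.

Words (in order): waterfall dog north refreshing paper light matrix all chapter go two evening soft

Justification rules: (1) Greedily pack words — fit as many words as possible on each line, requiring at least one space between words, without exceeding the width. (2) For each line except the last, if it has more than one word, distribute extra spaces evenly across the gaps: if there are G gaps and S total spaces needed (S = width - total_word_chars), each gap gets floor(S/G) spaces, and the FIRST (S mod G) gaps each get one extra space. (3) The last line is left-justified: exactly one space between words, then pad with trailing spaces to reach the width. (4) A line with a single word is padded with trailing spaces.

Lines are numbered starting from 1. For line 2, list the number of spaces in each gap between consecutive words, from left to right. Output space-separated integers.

Answer: 2 1

Derivation:
Line 1: ['waterfall', 'dog', 'north'] (min_width=19, slack=4)
Line 2: ['refreshing', 'paper', 'light'] (min_width=22, slack=1)
Line 3: ['matrix', 'all', 'chapter', 'go'] (min_width=21, slack=2)
Line 4: ['two', 'evening', 'soft'] (min_width=16, slack=7)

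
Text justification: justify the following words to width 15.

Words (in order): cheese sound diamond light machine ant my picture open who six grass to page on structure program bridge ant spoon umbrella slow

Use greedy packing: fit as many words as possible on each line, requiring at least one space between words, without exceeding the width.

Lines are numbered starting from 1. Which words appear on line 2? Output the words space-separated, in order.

Line 1: ['cheese', 'sound'] (min_width=12, slack=3)
Line 2: ['diamond', 'light'] (min_width=13, slack=2)
Line 3: ['machine', 'ant', 'my'] (min_width=14, slack=1)
Line 4: ['picture', 'open'] (min_width=12, slack=3)
Line 5: ['who', 'six', 'grass'] (min_width=13, slack=2)
Line 6: ['to', 'page', 'on'] (min_width=10, slack=5)
Line 7: ['structure'] (min_width=9, slack=6)
Line 8: ['program', 'bridge'] (min_width=14, slack=1)
Line 9: ['ant', 'spoon'] (min_width=9, slack=6)
Line 10: ['umbrella', 'slow'] (min_width=13, slack=2)

Answer: diamond light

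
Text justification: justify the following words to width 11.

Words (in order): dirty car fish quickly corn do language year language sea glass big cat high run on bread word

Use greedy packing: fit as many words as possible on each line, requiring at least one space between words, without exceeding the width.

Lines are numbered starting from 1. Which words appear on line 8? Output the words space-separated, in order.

Line 1: ['dirty', 'car'] (min_width=9, slack=2)
Line 2: ['fish'] (min_width=4, slack=7)
Line 3: ['quickly'] (min_width=7, slack=4)
Line 4: ['corn', 'do'] (min_width=7, slack=4)
Line 5: ['language'] (min_width=8, slack=3)
Line 6: ['year'] (min_width=4, slack=7)
Line 7: ['language'] (min_width=8, slack=3)
Line 8: ['sea', 'glass'] (min_width=9, slack=2)
Line 9: ['big', 'cat'] (min_width=7, slack=4)
Line 10: ['high', 'run', 'on'] (min_width=11, slack=0)
Line 11: ['bread', 'word'] (min_width=10, slack=1)

Answer: sea glass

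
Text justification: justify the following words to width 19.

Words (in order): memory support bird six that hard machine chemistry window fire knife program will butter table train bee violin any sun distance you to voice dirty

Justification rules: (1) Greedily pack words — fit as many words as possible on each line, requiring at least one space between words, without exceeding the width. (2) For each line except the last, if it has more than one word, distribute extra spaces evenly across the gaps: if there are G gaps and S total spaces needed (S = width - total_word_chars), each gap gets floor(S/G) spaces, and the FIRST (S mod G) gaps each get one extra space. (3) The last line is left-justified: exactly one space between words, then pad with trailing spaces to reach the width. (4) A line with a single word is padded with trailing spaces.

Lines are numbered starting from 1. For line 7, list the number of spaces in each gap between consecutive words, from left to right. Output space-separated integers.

Line 1: ['memory', 'support', 'bird'] (min_width=19, slack=0)
Line 2: ['six', 'that', 'hard'] (min_width=13, slack=6)
Line 3: ['machine', 'chemistry'] (min_width=17, slack=2)
Line 4: ['window', 'fire', 'knife'] (min_width=17, slack=2)
Line 5: ['program', 'will', 'butter'] (min_width=19, slack=0)
Line 6: ['table', 'train', 'bee'] (min_width=15, slack=4)
Line 7: ['violin', 'any', 'sun'] (min_width=14, slack=5)
Line 8: ['distance', 'you', 'to'] (min_width=15, slack=4)
Line 9: ['voice', 'dirty'] (min_width=11, slack=8)

Answer: 4 3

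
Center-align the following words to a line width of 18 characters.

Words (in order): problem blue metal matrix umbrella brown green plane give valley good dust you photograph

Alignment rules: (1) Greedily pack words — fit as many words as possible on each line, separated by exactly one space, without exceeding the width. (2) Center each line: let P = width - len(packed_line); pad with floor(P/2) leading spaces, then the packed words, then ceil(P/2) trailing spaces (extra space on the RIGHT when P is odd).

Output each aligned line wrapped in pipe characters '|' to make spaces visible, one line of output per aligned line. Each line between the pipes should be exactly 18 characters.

Answer: |problem blue metal|
| matrix umbrella  |
|brown green plane |
| give valley good |
|     dust you     |
|    photograph    |

Derivation:
Line 1: ['problem', 'blue', 'metal'] (min_width=18, slack=0)
Line 2: ['matrix', 'umbrella'] (min_width=15, slack=3)
Line 3: ['brown', 'green', 'plane'] (min_width=17, slack=1)
Line 4: ['give', 'valley', 'good'] (min_width=16, slack=2)
Line 5: ['dust', 'you'] (min_width=8, slack=10)
Line 6: ['photograph'] (min_width=10, slack=8)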